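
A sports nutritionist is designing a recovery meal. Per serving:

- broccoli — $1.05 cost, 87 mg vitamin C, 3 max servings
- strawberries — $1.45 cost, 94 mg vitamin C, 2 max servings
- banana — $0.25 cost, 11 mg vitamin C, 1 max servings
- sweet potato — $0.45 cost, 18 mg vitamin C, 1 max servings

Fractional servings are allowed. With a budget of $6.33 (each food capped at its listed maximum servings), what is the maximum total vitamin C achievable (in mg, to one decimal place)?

Vitamin C per dollar: broccoli 82.86, strawberries 64.83, banana 44, sweet potato 40.
Take 3 servings of broccoli: spends $3.15, +261.0 mg vitamin C (running total 261.0 mg).
Take 2 servings of strawberries: spends $2.90, +188.0 mg vitamin C (running total 449.0 mg).
Take 1 serving of banana: spends $0.25, +11.0 mg vitamin C (running total 460.0 mg).
Take 0.06667 servings of sweet potato: spends $0.03, +1.2 mg vitamin C (running total 461.2 mg).
Filling greedily by vitamin C-per-dollar is optimal for one linear limit, giving 461.2 mg.

461.2 mg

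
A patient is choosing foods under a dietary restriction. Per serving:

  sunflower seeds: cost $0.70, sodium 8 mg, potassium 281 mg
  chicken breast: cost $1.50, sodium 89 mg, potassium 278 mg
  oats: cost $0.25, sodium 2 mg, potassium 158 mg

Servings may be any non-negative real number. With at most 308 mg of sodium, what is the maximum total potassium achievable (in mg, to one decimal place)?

24332.0 mg

Potassium per mg sodium: oats 79, sunflower seeds 35.12, chicken breast 3.124.
With no serving limits, spend the whole sodium allowance on oats: 308 mg / 2 mg × 158 mg = 24332.0 mg.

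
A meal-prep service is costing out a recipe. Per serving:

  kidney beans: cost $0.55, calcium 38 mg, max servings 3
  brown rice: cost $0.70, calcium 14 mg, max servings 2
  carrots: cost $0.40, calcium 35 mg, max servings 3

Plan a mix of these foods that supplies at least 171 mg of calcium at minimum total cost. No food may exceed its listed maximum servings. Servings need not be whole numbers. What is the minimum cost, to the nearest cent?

Cost per mg of calcium: carrots $0.0114, kidney beans $0.0145, brown rice $0.0500.
Take 3 servings of carrots: +105.0 mg calcium for $1.20 (total $1.20, still need 66.0 mg).
Take 1.737 servings of kidney beans: +66.0 mg calcium for $0.96 (total $2.16, still need 0.0 mg).
Filling from the cheapest source first is optimal under one linear minimum: $2.16.

$2.16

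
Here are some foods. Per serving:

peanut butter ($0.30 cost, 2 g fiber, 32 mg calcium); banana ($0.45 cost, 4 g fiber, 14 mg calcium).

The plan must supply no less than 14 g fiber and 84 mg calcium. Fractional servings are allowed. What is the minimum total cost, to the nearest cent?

An LP optimum is at a vertex; with two nutrient constraints at most two foods are used. Check each candidate.
peanut butter only: max(14/2, 84/32) = 7 servings → $2.10.
banana only: max(14/4, 84/14) = 6 servings → $2.70.
peanut butter + banana with both tight: 1.4 servings and 2.8 servings → $1.68.
Cheapest feasible corner: $1.68.

$1.68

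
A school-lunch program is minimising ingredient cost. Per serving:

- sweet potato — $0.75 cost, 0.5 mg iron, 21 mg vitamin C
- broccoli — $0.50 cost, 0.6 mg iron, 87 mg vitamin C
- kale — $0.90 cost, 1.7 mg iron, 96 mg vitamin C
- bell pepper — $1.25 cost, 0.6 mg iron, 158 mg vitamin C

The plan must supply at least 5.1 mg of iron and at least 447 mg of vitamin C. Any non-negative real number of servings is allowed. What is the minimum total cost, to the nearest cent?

Minimising a linear cost over {iron ≥ 5.1, vitamin C ≥ 447, servings ≥ 0} — the optimum is at a vertex, using one or two foods.
sweet potato only: max(5.1/0.5, 447/21) = 21.29 servings → $15.96.
broccoli only: max(5.1/0.6, 447/87) = 8.5 servings → $4.25.
kale only: max(5.1/1.7, 447/96) = 4.656 servings → $4.19.
bell pepper only: max(5.1/0.6, 447/158) = 8.5 servings → $10.62.
sweet potato + broccoli with both tight: 5.68 servings and 3.767 servings → $6.14.
sweet potato + kale: the both-tight solution has a negative serving — not a feasible corner.
sweet potato + bell pepper with both tight: 8.096 servings and 1.753 servings → $8.26.
broccoli + kale with both tight: 2.993 servings and 1.944 servings → $3.25.
broccoli + bell pepper: the both-tight solution has a negative serving — not a feasible corner.
kale + bell pepper with both tight: 2.548 servings and 1.281 servings → $3.89.
The minimum over all feasible corners is $3.25.

$3.25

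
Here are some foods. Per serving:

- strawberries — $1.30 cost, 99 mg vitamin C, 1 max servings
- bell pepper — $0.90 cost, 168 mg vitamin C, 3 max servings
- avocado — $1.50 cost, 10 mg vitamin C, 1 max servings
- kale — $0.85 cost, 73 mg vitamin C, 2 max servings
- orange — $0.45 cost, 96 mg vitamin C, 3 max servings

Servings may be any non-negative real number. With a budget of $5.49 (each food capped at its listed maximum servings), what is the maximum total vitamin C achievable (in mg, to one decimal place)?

915.7 mg

Vitamin C per dollar: orange 213.3, bell pepper 186.7, kale 85.88, strawberries 76.15, avocado 6.667.
Take 3 servings of orange: spends $1.35, +288.0 mg vitamin C (running total 288.0 mg).
Take 3 servings of bell pepper: spends $2.70, +504.0 mg vitamin C (running total 792.0 mg).
Take 1.694 servings of kale: spends $1.44, +123.7 mg vitamin C (running total 915.7 mg).
Greedy by best ratio exhausts the cost allowance optimally: 915.7 mg.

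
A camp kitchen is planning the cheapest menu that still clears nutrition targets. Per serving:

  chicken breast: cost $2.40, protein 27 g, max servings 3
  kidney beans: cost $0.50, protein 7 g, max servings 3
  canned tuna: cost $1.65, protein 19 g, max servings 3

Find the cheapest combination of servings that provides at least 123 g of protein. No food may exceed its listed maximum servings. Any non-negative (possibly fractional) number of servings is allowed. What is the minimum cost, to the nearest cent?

$10.45

Cost per g of protein: kidney beans $0.0714, canned tuna $0.0868, chicken breast $0.0889.
Take 3 servings of kidney beans: +21.0 g protein for $1.50 (total $1.50, still need 102.0 g).
Take 3 servings of canned tuna: +57.0 g protein for $4.95 (total $6.45, still need 45.0 g).
Take 1.667 servings of chicken breast: +45.0 g protein for $4.00 (total $10.45, still need 0.0 g).
Filling from the cheapest source first is optimal under one linear minimum: $10.45.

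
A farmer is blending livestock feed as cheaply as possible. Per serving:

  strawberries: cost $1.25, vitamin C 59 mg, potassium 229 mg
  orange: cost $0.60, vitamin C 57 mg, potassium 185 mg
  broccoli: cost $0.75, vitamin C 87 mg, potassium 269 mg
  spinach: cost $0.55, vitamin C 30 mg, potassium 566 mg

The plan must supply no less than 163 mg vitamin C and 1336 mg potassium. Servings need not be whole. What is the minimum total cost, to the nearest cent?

$1.92

Two binding constraints pin down two serving amounts, so the optimal mix uses at most two foods. The candidates are each food alone (scaled to the tighter of vitamin C/potassium) and each pair with both constraints tight.
strawberries only: max(163/59, 1336/229) = 5.834 servings → $7.29.
orange only: max(163/57, 1336/185) = 7.222 servings → $4.33.
broccoli only: max(163/87, 1336/269) = 4.967 servings → $3.72.
spinach only: max(163/30, 1336/566) = 5.433 servings → $2.99.
strawberries + orange with both targets exact would need a negative amount; discard.
strawberries + broccoli with both targets exact would need a negative amount; discard.
strawberries + spinach with both tight: 1.967 servings and 1.565 servings → $3.32.
orange + broccoli with both targets exact would need a negative amount; discard.
orange + spinach with both tight: 1.953 servings and 1.722 servings → $2.12.
broccoli + spinach with both tight: 1.267 servings and 1.758 servings → $1.92.
So the least-cost plan costs $1.92.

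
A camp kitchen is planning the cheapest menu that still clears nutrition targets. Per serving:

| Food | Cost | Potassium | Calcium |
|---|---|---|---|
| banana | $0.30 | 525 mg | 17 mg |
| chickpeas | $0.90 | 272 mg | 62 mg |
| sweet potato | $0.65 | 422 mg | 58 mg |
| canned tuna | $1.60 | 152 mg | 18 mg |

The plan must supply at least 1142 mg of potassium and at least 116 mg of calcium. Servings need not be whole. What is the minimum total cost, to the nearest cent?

$1.38

This is a tiny linear program; its minimum lies at a vertex of the feasible set. List the vertices and price them.
banana only: max(1142/525, 116/17) = 6.824 servings → $2.05.
chickpeas only: max(1142/272, 116/62) = 4.199 servings → $3.78.
sweet potato only: max(1142/422, 116/58) = 2.706 servings → $1.76.
canned tuna only: max(1142/152, 116/18) = 7.513 servings → $12.02.
banana + chickpeas with both tight: 1.406 servings and 1.486 servings → $1.76.
banana + sweet potato with both tight: 0.7426 servings and 1.782 servings → $1.38.
banana + canned tuna with both tight: 0.4259 servings and 6.042 servings → $9.80.
chickpeas + sweet potato: the both-tight solution has a negative serving — not a feasible corner.
chickpeas + canned tuna: intersection lies outside the first quadrant.
sweet potato + canned tuna with both targets exact would need a negative amount; discard.
The minimum over all feasible corners is $1.38.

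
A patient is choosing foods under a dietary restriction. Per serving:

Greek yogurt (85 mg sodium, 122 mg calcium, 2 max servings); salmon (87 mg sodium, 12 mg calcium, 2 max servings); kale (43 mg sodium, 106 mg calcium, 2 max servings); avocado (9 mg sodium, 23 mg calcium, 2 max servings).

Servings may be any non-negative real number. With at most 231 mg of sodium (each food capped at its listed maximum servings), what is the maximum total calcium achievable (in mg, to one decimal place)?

Calcium per mg sodium: avocado 2.556, kale 2.465, Greek yogurt 1.435, salmon 0.1379.
Take 2 servings of avocado: uses 18 mg sodium, +46.0 mg calcium (running total 46.0 mg).
Take 2 servings of kale: uses 86 mg sodium, +212.0 mg calcium (running total 258.0 mg).
Take 1.494 servings of Greek yogurt: uses 127 mg sodium, +182.3 mg calcium (running total 440.3 mg).
Filling greedily by calcium-per-mg sodium is optimal for one linear limit, giving 440.3 mg.

440.3 mg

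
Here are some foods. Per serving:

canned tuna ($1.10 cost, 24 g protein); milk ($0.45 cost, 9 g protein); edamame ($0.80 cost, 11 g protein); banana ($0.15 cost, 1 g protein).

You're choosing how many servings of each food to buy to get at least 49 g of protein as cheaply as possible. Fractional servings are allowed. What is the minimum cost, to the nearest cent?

$2.25

Cost per g of protein: canned tuna $0.0458, milk $0.0500, edamame $0.0727, banana $0.1500.
With no serving limits, use only canned tuna: 49 g / 24 g = 2.042 servings × $1.10 = $2.25.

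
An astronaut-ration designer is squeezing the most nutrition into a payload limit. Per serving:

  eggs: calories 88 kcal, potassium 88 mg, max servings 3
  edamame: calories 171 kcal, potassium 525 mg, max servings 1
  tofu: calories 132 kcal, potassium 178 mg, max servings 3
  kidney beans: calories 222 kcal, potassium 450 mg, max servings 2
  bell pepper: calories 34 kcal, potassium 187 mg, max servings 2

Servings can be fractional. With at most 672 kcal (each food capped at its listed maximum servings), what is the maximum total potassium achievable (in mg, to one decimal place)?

1776.7 mg

Potassium per kcal: bell pepper 5.5, edamame 3.07, kidney beans 2.027, tofu 1.348, eggs 1.
Take 2 servings of bell pepper: uses 68 kcal, +374.0 mg potassium (running total 374.0 mg).
Take 1 serving of edamame: uses 171 kcal, +525.0 mg potassium (running total 899.0 mg).
Take 1.95 servings of kidney beans: uses 433 kcal, +877.7 mg potassium (running total 1776.7 mg).
Filling greedily by potassium-per-kcal is optimal for one linear limit, giving 1776.7 mg.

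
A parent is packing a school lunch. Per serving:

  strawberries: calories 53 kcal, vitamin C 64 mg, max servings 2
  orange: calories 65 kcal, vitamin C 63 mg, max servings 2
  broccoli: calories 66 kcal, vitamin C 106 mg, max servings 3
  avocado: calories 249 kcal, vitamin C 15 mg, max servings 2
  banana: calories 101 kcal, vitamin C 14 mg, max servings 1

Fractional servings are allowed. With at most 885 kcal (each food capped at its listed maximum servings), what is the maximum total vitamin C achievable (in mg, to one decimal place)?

607.1 mg

Vitamin C per kcal: broccoli 1.606, strawberries 1.208, orange 0.9692, banana 0.1386, avocado 0.06024.
Take 3 servings of broccoli: uses 198 kcal, +318.0 mg vitamin C (running total 318.0 mg).
Take 2 servings of strawberries: uses 106 kcal, +128.0 mg vitamin C (running total 446.0 mg).
Take 2 servings of orange: uses 130 kcal, +126.0 mg vitamin C (running total 572.0 mg).
Take 1 serving of banana: uses 101 kcal, +14.0 mg vitamin C (running total 586.0 mg).
Take 1.406 servings of avocado: uses 350 kcal, +21.1 mg vitamin C (running total 607.1 mg).
Filling greedily by vitamin C-per-kcal is optimal for one linear limit, giving 607.1 mg.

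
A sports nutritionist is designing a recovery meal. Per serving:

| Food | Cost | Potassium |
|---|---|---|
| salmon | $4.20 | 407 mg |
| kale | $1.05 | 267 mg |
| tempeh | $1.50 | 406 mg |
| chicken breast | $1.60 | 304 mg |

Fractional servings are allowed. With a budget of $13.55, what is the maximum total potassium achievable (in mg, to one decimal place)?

Potassium per dollar: tempeh 270.7, kale 254.3, chicken breast 190, salmon 96.9.
With no serving limits, spend the whole cost allowance on tempeh: $13.55 / $1.50 × 406 mg = 3667.5 mg.

3667.5 mg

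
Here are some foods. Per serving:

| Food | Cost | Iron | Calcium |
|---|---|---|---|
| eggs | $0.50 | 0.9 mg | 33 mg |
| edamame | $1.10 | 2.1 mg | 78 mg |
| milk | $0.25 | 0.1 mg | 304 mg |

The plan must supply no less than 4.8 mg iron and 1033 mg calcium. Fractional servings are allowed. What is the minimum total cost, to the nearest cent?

$3.08

At the optimum either one food covers both requirements or two foods hit both targets exactly; no other combination can be cheaper.
eggs only: max(4.8/0.9, 1033/33) = 31.3 servings → $15.65.
edamame only: max(4.8/2.1, 1033/78) = 13.24 servings → $14.57.
milk only: max(4.8/0.1, 1033/304) = 48 servings → $12.00.
eggs + edamame: the both-tight solution has a negative serving — not a feasible corner.
eggs + milk with both tight: 5.016 servings and 2.853 servings → $3.22.
edamame + milk with both tight: 2.15 servings and 2.846 servings → $3.08.
The minimum over all feasible corners is $3.08.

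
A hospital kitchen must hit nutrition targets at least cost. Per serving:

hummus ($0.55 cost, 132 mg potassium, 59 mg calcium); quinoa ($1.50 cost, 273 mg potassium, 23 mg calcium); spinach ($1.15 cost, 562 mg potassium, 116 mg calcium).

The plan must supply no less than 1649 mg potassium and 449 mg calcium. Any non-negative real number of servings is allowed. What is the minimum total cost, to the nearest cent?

$4.33

Compare the cost at each extreme point of the feasible region.
hummus only: max(1649/132, 449/59) = 12.49 servings → $6.87.
quinoa only: max(1649/273, 449/23) = 19.52 servings → $29.28.
spinach only: max(1649/562, 449/116) = 3.871 servings → $4.45.
hummus + quinoa with both tight: 6.476 servings and 2.909 servings → $7.93.
hummus + spinach with both tight: 3.421 servings and 2.131 servings → $4.33.
quinoa + spinach: intersection lies outside the first quadrant.
Cheapest feasible corner: $4.33.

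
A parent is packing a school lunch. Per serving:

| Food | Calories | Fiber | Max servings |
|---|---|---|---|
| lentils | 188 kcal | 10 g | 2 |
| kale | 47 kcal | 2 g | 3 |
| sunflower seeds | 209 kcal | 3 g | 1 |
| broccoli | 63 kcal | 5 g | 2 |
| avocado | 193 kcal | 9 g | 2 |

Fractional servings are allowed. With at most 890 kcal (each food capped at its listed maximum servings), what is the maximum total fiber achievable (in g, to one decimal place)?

Fiber per kcal: broccoli 0.07937, lentils 0.05319, avocado 0.04663, kale 0.04255, sunflower seeds 0.01435.
Take 2 servings of broccoli: uses 126 kcal, +10.0 g fiber (running total 10.0 g).
Take 2 servings of lentils: uses 376 kcal, +20.0 g fiber (running total 30.0 g).
Take 2 servings of avocado: uses 386 kcal, +18.0 g fiber (running total 48.0 g).
Take 0.04255 servings of kale: uses 2 kcal, +0.1 g fiber (running total 48.1 g).
Greedy by best ratio exhausts the calories allowance optimally: 48.1 g.

48.1 g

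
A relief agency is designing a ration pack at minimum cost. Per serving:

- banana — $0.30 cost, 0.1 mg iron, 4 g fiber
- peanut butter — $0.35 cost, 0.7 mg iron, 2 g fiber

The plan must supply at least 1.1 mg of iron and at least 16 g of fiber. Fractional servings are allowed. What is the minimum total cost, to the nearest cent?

$1.42

Compare the cost at each extreme point of the feasible region.
banana only: max(1.1/0.1, 16/4) = 11 servings → $3.30.
peanut butter only: max(1.1/0.7, 16/2) = 8 servings → $2.80.
banana + peanut butter with both tight: 3.462 servings and 1.077 servings → $1.42.
So the least-cost plan costs $1.42.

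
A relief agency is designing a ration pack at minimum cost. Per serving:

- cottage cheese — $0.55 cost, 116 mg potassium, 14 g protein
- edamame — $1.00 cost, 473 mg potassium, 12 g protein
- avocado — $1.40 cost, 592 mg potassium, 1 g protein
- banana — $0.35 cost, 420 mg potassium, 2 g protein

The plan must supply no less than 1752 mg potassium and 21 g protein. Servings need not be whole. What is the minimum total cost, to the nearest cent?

$1.89

Minimising a linear cost over {potassium ≥ 1752, protein ≥ 21, servings ≥ 0} — the optimum is at a vertex, using one or two foods.
cottage cheese only: max(1752/116, 21/14) = 15.1 servings → $8.31.
edamame only: max(1752/473, 21/12) = 3.704 servings → $3.70.
avocado only: max(1752/592, 21/1) = 21 servings → $29.40.
banana only: max(1752/420, 21/2) = 10.5 servings → $3.67.
cottage cheese + edamame: the both-tight solution has a negative serving — not a feasible corner.
cottage cheese + avocado with both tight: 1.307 servings and 2.703 servings → $4.50.
cottage cheese + banana with both tight: 0.9412 servings and 3.911 servings → $1.89.
edamame + avocado with both tight: 1.611 servings and 1.673 servings → $3.95.
edamame + banana with both tight: 1.298 servings and 2.709 servings → $2.25.
avocado + banana with both targets exact would need a negative amount; discard.
The minimum over all feasible corners is $1.89.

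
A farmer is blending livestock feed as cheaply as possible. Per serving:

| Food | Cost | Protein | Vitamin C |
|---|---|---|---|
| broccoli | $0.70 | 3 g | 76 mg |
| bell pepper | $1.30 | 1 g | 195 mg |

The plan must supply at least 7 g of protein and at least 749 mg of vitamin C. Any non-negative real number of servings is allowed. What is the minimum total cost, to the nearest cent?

$5.23

For a min-cost LP with two ≥-constraints, a basic feasible solution has at most two positive variables.
broccoli only: max(7/3, 749/76) = 9.855 servings → $6.90.
bell pepper only: max(7/1, 749/195) = 7 servings → $9.10.
broccoli + bell pepper with both tight: 1.21 servings and 3.369 servings → $5.23.
Cheapest feasible corner: $5.23.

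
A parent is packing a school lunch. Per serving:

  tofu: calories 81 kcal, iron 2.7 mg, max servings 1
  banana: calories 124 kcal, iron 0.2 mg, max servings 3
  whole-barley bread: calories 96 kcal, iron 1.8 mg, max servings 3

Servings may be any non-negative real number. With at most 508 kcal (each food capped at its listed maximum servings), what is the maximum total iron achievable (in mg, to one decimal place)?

Iron per kcal: tofu 0.03333, whole-barley bread 0.01875, banana 0.001613.
Take 1 serving of tofu: uses 81 kcal, +2.7 mg iron (running total 2.7 mg).
Take 3 servings of whole-barley bread: uses 288 kcal, +5.4 mg iron (running total 8.1 mg).
Take 1.121 servings of banana: uses 139 kcal, +0.2 mg iron (running total 8.3 mg).
Filling greedily by iron-per-kcal is optimal for one linear limit, giving 8.3 mg.

8.3 mg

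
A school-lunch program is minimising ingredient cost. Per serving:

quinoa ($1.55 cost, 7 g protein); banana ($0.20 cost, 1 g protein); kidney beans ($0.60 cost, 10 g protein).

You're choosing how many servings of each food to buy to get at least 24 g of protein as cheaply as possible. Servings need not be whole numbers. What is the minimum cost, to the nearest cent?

Cost per g of protein: kidney beans $0.0600, banana $0.2000, quinoa $0.2214.
With no serving limits, use only kidney beans: 24 g / 10 g = 2.4 servings × $0.60 = $1.44.

$1.44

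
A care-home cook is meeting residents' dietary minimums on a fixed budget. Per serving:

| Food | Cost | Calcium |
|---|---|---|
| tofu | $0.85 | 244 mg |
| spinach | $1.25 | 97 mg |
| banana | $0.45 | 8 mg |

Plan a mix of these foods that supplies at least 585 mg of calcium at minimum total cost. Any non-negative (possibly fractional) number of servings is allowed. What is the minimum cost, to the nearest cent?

Cost per mg of calcium: tofu $0.0035, spinach $0.0129, banana $0.0563.
With no serving limits, use only tofu: 585 mg / 244 mg = 2.398 servings × $0.85 = $2.04.

$2.04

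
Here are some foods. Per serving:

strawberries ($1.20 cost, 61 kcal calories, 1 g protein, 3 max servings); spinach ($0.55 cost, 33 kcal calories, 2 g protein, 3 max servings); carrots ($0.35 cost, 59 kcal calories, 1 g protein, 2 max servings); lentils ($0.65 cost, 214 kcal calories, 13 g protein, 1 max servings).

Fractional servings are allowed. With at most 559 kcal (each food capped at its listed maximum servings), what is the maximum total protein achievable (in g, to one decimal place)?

Protein per kcal: lentils 0.06075, spinach 0.06061, carrots 0.01695, strawberries 0.01639.
Take 1 serving of lentils: uses 214 kcal, +13.0 g protein (running total 13.0 g).
Take 3 servings of spinach: uses 99 kcal, +6.0 g protein (running total 19.0 g).
Take 2 servings of carrots: uses 118 kcal, +2.0 g protein (running total 21.0 g).
Take 2.098 servings of strawberries: uses 128 kcal, +2.1 g protein (running total 23.1 g).
Filling greedily by protein-per-kcal is optimal for one linear limit, giving 23.1 g.

23.1 g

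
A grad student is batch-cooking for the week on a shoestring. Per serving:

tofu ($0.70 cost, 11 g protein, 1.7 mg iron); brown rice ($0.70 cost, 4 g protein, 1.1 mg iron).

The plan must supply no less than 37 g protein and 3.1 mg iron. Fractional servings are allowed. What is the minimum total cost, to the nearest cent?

$2.35

tofu only: max(37/11, 3.1/1.7) = 3.364 servings → $2.35.
brown rice only: max(37/4, 3.1/1.1) = 9.25 servings → $6.47.
tofu + brown rice: intersection lies outside the first quadrant.
Cheapest feasible corner: $2.35.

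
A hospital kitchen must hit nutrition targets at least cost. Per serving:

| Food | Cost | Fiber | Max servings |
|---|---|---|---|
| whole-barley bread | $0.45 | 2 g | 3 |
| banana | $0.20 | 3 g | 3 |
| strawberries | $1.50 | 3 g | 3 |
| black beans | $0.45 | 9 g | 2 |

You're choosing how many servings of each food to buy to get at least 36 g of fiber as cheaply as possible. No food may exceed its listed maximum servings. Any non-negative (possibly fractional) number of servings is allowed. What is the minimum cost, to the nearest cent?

Cost per g of fiber: black beans $0.0500, banana $0.0667, whole-barley bread $0.2250, strawberries $0.5000.
Take 2 servings of black beans: +18.0 g fiber for $0.90 (total $0.90, still need 18.0 g).
Take 3 servings of banana: +9.0 g fiber for $0.60 (total $1.50, still need 9.0 g).
Take 3 servings of whole-barley bread: +6.0 g fiber for $1.35 (total $2.85, still need 3.0 g).
Take 1 serving of strawberries: +3.0 g fiber for $1.50 (total $4.35, still need 0.0 g).
Filling from the cheapest source first is optimal under one linear minimum: $4.35.

$4.35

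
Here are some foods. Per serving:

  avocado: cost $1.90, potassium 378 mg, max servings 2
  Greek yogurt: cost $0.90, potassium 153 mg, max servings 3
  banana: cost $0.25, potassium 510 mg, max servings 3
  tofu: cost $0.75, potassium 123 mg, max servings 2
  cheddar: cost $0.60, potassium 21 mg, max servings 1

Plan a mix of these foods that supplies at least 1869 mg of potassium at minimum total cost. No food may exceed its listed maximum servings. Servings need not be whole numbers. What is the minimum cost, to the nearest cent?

Cost per mg of potassium: banana $0.0005, avocado $0.0050, Greek yogurt $0.0059, tofu $0.0061, cheddar $0.0286.
Take 3 servings of banana: +1530.0 mg potassium for $0.75 (total $0.75, still need 339.0 mg).
Take 0.8968 servings of avocado: +339.0 mg potassium for $1.70 (total $2.45, still need 0.0 mg).
Greedy by cheapest-per-mg is optimal for a single linear constraint, so the minimum cost is $2.45.

$2.45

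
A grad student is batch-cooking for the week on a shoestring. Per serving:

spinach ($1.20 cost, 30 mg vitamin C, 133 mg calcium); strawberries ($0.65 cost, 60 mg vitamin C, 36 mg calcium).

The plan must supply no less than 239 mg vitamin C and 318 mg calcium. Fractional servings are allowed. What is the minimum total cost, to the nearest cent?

At the optimum either one food covers both requirements or two foods hit both targets exactly; no other combination can be cheaper.
spinach only: max(239/30, 318/133) = 7.967 servings → $9.56.
strawberries only: max(239/60, 318/36) = 8.833 servings → $5.74.
spinach + strawberries with both tight: 1.518 servings and 3.224 servings → $3.92.
Cheapest feasible corner: $3.92.

$3.92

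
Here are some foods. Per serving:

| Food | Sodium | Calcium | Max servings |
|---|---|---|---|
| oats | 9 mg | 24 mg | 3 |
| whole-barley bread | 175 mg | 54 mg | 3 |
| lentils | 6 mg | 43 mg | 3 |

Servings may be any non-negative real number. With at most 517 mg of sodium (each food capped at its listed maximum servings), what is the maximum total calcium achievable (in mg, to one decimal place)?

Calcium per mg sodium: lentils 7.167, oats 2.667, whole-barley bread 0.3086.
Take 3 servings of lentils: uses 18 mg sodium, +129.0 mg calcium (running total 129.0 mg).
Take 3 servings of oats: uses 27 mg sodium, +72.0 mg calcium (running total 201.0 mg).
Take 2.697 servings of whole-barley bread: uses 472 mg sodium, +145.6 mg calcium (running total 346.6 mg).
Filling greedily by calcium-per-mg sodium is optimal for one linear limit, giving 346.6 mg.

346.6 mg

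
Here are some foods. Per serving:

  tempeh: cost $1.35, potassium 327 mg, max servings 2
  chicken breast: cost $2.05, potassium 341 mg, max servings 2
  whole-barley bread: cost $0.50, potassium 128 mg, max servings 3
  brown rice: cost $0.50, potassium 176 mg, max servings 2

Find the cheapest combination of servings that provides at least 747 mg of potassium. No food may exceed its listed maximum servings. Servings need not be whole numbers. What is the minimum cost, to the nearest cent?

Cost per mg of potassium: brown rice $0.0028, whole-barley bread $0.0039, tempeh $0.0041, chicken breast $0.0060.
Take 2 servings of brown rice: +352.0 mg potassium for $1.00 (total $1.00, still need 395.0 mg).
Take 3 servings of whole-barley bread: +384.0 mg potassium for $1.50 (total $2.50, still need 11.0 mg).
Take 0.03364 servings of tempeh: +11.0 mg potassium for $0.05 (total $2.55, still need 0.0 mg).
Filling from the cheapest source first is optimal under one linear minimum: $2.55.

$2.55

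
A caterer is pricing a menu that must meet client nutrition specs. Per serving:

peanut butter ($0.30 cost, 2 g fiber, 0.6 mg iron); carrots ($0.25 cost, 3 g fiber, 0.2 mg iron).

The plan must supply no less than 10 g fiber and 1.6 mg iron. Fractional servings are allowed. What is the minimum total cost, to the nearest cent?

$1.10

A basic optimal solution has at most two foods positive. Try each food alone and each pair with both targets met exactly.
peanut butter only: max(10/2, 1.6/0.6) = 5 servings → $1.50.
carrots only: max(10/3, 1.6/0.2) = 8 servings → $2.00.
peanut butter + carrots with both tight: 2 servings and 2 servings → $1.10.
Cheapest feasible corner: $1.10.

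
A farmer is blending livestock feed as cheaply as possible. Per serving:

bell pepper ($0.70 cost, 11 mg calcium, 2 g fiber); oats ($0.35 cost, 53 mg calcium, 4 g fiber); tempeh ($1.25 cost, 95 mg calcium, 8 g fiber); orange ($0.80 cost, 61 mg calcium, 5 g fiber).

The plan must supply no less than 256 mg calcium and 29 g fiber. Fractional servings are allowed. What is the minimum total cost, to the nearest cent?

$2.54

With two linear requirements the optimum uses one or two foods; enumerate the corners.
bell pepper only: max(256/11, 29/2) = 23.27 servings → $16.29.
oats only: max(256/53, 29/4) = 7.25 servings → $2.54.
tempeh only: max(256/95, 29/8) = 3.625 servings → $4.53.
orange only: max(256/61, 29/5) = 5.8 servings → $4.64.
bell pepper + oats with both tight: 8.274 servings and 3.113 servings → $6.88.
bell pepper + tempeh with both tight: 6.931 servings and 1.892 servings → $7.22.
bell pepper + orange with both tight: 7.299 servings and 2.881 servings → $7.41.
oats + tempeh: intersection lies outside the first quadrant.
oats + orange: intersection lies outside the first quadrant.
tempeh + orange: the both-tight solution has a negative serving — not a feasible corner.
The minimum over all feasible corners is $2.54.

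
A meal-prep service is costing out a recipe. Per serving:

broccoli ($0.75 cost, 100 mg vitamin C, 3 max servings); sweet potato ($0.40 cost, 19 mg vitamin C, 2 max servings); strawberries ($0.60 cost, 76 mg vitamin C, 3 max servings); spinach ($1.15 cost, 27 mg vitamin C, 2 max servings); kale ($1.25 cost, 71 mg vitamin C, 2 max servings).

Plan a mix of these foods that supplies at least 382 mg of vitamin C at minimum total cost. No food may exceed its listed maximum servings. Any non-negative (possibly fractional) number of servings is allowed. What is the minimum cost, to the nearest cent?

Cost per mg of vitamin C: broccoli $0.0075, strawberries $0.0079, kale $0.0176, sweet potato $0.0211, spinach $0.0426.
Take 3 servings of broccoli: +300.0 mg vitamin C for $2.25 (total $2.25, still need 82.0 mg).
Take 1.079 servings of strawberries: +82.0 mg vitamin C for $0.65 (total $2.90, still need 0.0 mg).
Greedy by cheapest-per-mg is optimal for a single linear constraint, so the minimum cost is $2.90.

$2.90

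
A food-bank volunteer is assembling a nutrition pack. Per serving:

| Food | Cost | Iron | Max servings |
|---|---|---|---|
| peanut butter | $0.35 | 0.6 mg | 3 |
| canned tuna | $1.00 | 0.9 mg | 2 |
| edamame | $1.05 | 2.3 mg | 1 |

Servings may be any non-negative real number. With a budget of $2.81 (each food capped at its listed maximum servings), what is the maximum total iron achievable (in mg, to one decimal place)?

Iron per dollar: edamame 2.19, peanut butter 1.714, canned tuna 0.9.
Take 1 serving of edamame: spends $1.05, +2.3 mg iron (running total 2.3 mg).
Take 3 servings of peanut butter: spends $1.05, +1.8 mg iron (running total 4.1 mg).
Take 0.71 servings of canned tuna: spends $0.71, +0.6 mg iron (running total 4.7 mg).
Greedy by best ratio exhausts the cost allowance optimally: 4.7 mg.

4.7 mg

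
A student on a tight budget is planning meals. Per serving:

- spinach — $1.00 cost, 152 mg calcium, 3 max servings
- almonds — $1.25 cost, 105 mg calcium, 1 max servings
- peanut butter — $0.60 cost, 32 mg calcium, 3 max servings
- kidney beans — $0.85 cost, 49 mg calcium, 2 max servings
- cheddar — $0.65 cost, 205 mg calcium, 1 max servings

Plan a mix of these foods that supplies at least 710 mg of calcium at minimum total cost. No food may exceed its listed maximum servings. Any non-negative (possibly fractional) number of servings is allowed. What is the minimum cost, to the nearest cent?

$4.23

Cost per mg of calcium: cheddar $0.0032, spinach $0.0066, almonds $0.0119, kidney beans $0.0173, peanut butter $0.0187.
Take 1 serving of cheddar: +205.0 mg calcium for $0.65 (total $0.65, still need 505.0 mg).
Take 3 servings of spinach: +456.0 mg calcium for $3.00 (total $3.65, still need 49.0 mg).
Take 0.4667 servings of almonds: +49.0 mg calcium for $0.58 (total $4.23, still need 0.0 mg).
Greedy by cheapest-per-mg is optimal for a single linear constraint, so the minimum cost is $4.23.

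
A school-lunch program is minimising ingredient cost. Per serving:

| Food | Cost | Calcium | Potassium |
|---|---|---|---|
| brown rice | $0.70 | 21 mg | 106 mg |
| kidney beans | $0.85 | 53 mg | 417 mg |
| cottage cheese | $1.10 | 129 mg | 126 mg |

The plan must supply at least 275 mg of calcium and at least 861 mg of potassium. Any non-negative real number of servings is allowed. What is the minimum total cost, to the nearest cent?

The cheapest plan sits at a corner of the feasible region — with two constraints it uses at most two foods.
brown rice only: max(275/21, 861/106) = 13.1 servings → $9.17.
kidney beans only: max(275/53, 861/417) = 5.189 servings → $4.41.
cottage cheese only: max(275/129, 861/126) = 6.833 servings → $7.52.
brown rice + kidney beans: the both-tight solution has a negative serving — not a feasible corner.
brown rice + cottage cheese with both tight: 6.93 servings and 1.004 servings → $5.95.
kidney beans + cottage cheese with both tight: 1.622 servings and 1.465 servings → $2.99.
Cheapest feasible corner: $2.99.

$2.99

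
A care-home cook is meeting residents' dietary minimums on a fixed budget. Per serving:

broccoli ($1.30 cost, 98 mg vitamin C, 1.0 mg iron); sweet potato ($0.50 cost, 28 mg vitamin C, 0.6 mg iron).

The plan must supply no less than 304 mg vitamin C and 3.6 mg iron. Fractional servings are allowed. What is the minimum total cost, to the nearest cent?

$4.24

With two linear requirements the optimum uses one or two foods; enumerate the corners.
broccoli only: max(304/98, 3.6/1.0) = 3.6 servings → $4.68.
sweet potato only: max(304/28, 3.6/0.6) = 10.86 servings → $5.43.
broccoli + sweet potato with both tight: 2.649 servings and 1.584 servings → $4.24.
Cheapest feasible corner: $4.24.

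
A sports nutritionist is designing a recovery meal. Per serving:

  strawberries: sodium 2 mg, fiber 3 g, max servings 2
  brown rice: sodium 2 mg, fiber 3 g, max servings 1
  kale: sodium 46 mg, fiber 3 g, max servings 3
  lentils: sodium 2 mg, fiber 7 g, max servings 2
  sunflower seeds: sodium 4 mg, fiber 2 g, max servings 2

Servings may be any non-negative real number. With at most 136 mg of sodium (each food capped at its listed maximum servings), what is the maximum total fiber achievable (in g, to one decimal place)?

Fiber per mg sodium: lentils 3.5, strawberries 1.5, brown rice 1.5, sunflower seeds 0.5, kale 0.06522.
Take 2 servings of lentils: uses 4 mg sodium, +14.0 g fiber (running total 14.0 g).
Take 2 servings of strawberries: uses 4 mg sodium, +6.0 g fiber (running total 20.0 g).
Take 1 serving of brown rice: uses 2 mg sodium, +3.0 g fiber (running total 23.0 g).
Take 2 servings of sunflower seeds: uses 8 mg sodium, +4.0 g fiber (running total 27.0 g).
Take 2.565 servings of kale: uses 118 mg sodium, +7.7 g fiber (running total 34.7 g).
Filling greedily by fiber-per-mg sodium is optimal for one linear limit, giving 34.7 g.

34.7 g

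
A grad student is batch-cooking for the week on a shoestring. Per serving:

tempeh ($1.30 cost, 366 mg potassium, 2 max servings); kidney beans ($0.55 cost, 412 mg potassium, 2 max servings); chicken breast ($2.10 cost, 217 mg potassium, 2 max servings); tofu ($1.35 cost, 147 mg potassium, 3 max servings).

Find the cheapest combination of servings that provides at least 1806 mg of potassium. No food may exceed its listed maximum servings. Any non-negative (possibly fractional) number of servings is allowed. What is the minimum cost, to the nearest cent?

Cost per mg of potassium: kidney beans $0.0013, tempeh $0.0036, tofu $0.0092, chicken breast $0.0097.
Take 2 servings of kidney beans: +824.0 mg potassium for $1.10 (total $1.10, still need 982.0 mg).
Take 2 servings of tempeh: +732.0 mg potassium for $2.60 (total $3.70, still need 250.0 mg).
Take 1.701 servings of tofu: +250.0 mg potassium for $2.30 (total $6.00, still need 0.0 mg).
Greedy by cheapest-per-mg is optimal for a single linear constraint, so the minimum cost is $6.00.

$6.00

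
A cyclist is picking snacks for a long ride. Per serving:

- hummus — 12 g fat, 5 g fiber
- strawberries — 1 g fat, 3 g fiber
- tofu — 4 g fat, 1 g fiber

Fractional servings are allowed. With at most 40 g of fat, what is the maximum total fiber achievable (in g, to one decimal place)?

120.0 g

Fiber per g fat: strawberries 3, hummus 0.4167, tofu 0.25.
With no serving limits, spend the whole fat allowance on strawberries: 40 g / 1 g × 3 g = 120.0 g.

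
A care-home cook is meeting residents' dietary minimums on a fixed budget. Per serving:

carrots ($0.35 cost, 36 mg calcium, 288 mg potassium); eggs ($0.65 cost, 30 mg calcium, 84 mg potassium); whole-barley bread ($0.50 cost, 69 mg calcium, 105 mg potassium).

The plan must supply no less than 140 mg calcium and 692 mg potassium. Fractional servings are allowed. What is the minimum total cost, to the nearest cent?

$1.20

This is a tiny linear program; its minimum lies at a vertex of the feasible set. List the vertices and price them.
carrots only: max(140/36, 692/288) = 3.889 servings → $1.36.
eggs only: max(140/30, 692/84) = 8.238 servings → $5.35.
whole-barley bread only: max(140/69, 692/105) = 6.59 servings → $3.30.
carrots + eggs with both tight: 1.603 servings and 2.744 servings → $2.34.
carrots + whole-barley bread with both tight: 2.054 servings and 0.9575 servings → $1.20.
eggs + whole-barley bread: intersection lies outside the first quadrant.
Cheapest feasible corner: $1.20.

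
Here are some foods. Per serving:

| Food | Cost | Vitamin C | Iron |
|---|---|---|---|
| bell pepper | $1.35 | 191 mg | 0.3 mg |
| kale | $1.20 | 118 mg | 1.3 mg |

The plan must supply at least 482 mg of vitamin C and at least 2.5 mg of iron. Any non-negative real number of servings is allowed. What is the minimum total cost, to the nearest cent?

Check every corner: each single food scaled to meet both minima, and each pair solved so both constraints bind.
bell pepper only: max(482/191, 2.5/0.3) = 8.333 servings → $11.25.
kale only: max(482/118, 2.5/1.3) = 4.085 servings → $4.90.
bell pepper + kale with both tight: 1.558 servings and 1.564 servings → $3.98.
Cheapest feasible corner: $3.98.

$3.98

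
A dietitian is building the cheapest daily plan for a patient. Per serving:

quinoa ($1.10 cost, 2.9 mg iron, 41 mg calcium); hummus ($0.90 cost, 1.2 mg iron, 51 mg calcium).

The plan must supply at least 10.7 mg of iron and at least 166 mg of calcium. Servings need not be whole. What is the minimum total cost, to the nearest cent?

$4.25

For a min-cost LP with two ≥-constraints, a basic feasible solution has at most two positive variables.
quinoa only: max(10.7/2.9, 166/41) = 4.049 servings → $4.45.
hummus only: max(10.7/1.2, 166/51) = 8.917 servings → $8.03.
quinoa + hummus with both tight: 3.511 servings and 0.4326 servings → $4.25.
Cheapest feasible corner: $4.25.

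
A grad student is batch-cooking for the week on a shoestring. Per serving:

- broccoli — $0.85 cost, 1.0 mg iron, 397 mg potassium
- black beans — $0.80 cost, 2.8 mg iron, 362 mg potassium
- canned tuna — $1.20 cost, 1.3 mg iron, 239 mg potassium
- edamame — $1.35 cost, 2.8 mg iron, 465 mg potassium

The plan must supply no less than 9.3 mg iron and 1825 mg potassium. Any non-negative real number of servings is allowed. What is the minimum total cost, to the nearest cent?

An LP optimum is at a vertex; with two nutrient constraints at most two foods are used. Check each candidate.
broccoli only: max(9.3/1.0, 1825/397) = 9.3 servings → $7.91.
black beans only: max(9.3/2.8, 1825/362) = 5.041 servings → $4.03.
canned tuna only: max(9.3/1.3, 1825/239) = 7.636 servings → $9.16.
edamame only: max(9.3/2.8, 1825/465) = 3.925 servings → $5.30.
broccoli + black beans with both tight: 2.326 servings and 2.491 servings → $3.97.
broccoli + canned tuna with both tight: 0.5406 servings and 6.738 servings → $8.55.
broccoli + edamame with both tight: 1.215 servings and 2.888 servings → $4.93.
black beans + canned tuna: the both-tight solution has a negative serving — not a feasible corner.
black beans + edamame: the both-tight solution has a negative serving — not a feasible corner.
canned tuna + edamame with both targets exact would need a negative amount; discard.
So the least-cost plan costs $3.97.

$3.97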